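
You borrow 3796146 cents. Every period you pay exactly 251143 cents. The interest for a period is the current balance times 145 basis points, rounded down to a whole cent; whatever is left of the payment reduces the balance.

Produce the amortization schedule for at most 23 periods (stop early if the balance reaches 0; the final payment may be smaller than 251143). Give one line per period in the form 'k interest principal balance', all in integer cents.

1. interest=⌊3796146·145/10000⌋=55044; principal=251143-55044=196099; balance=3796146-196099=3600047
2. interest=⌊3600047·145/10000⌋=52200; principal=251143-52200=198943; balance=3600047-198943=3401104
3. interest=⌊3401104·145/10000⌋=49316; principal=251143-49316=201827; balance=3401104-201827=3199277
4. interest=⌊3199277·145/10000⌋=46389; principal=251143-46389=204754; balance=3199277-204754=2994523
5. interest=⌊2994523·145/10000⌋=43420; principal=251143-43420=207723; balance=2994523-207723=2786800
6. interest=⌊2786800·145/10000⌋=40408; principal=251143-40408=210735; balance=2786800-210735=2576065
7. interest=⌊2576065·145/10000⌋=37352; principal=251143-37352=213791; balance=2576065-213791=2362274
8. interest=⌊2362274·145/10000⌋=34252; principal=251143-34252=216891; balance=2362274-216891=2145383
9. interest=⌊2145383·145/10000⌋=31108; principal=251143-31108=220035; balance=2145383-220035=1925348
10. interest=⌊1925348·145/10000⌋=27917; principal=251143-27917=223226; balance=1925348-223226=1702122
11. interest=⌊1702122·145/10000⌋=24680; principal=251143-24680=226463; balance=1702122-226463=1475659
12. interest=⌊1475659·145/10000⌋=21397; principal=251143-21397=229746; balance=1475659-229746=1245913
13. interest=⌊1245913·145/10000⌋=18065; principal=251143-18065=233078; balance=1245913-233078=1012835
14. interest=⌊1012835·145/10000⌋=14686; principal=251143-14686=236457; balance=1012835-236457=776378
15. interest=⌊776378·145/10000⌋=11257; principal=251143-11257=239886; balance=776378-239886=536492
16. interest=⌊536492·145/10000⌋=7779; principal=251143-7779=243364; balance=536492-243364=293128
17. interest=⌊293128·145/10000⌋=4250; principal=251143-4250=246893; balance=293128-246893=46235
18. interest=⌊46235·145/10000⌋=670; principal=min(251143-670,46235)=46235; balance=46235-46235=0

1 55044 196099 3600047
2 52200 198943 3401104
3 49316 201827 3199277
4 46389 204754 2994523
5 43420 207723 2786800
6 40408 210735 2576065
7 37352 213791 2362274
8 34252 216891 2145383
9 31108 220035 1925348
10 27917 223226 1702122
11 24680 226463 1475659
12 21397 229746 1245913
13 18065 233078 1012835
14 14686 236457 776378
15 11257 239886 536492
16 7779 243364 293128
17 4250 246893 46235
18 670 46235 0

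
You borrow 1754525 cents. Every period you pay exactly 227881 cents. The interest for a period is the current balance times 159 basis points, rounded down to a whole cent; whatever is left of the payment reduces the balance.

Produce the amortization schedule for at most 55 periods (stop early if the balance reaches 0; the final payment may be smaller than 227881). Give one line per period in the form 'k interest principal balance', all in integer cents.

1 27896 199985 1554540
2 24717 203164 1351376
3 21486 206395 1144981
4 18205 209676 935305
5 14871 213010 722295
6 11484 216397 505898
7 8043 219838 286060
8 4548 223333 62727
9 997 62727 0

1. interest=⌊1754525·159/10000⌋=27896; principal=227881-27896=199985; balance=1754525-199985=1554540
2. interest=⌊1554540·159/10000⌋=24717; principal=227881-24717=203164; balance=1554540-203164=1351376
3. interest=⌊1351376·159/10000⌋=21486; principal=227881-21486=206395; balance=1351376-206395=1144981
4. interest=⌊1144981·159/10000⌋=18205; principal=227881-18205=209676; balance=1144981-209676=935305
5. interest=⌊935305·159/10000⌋=14871; principal=227881-14871=213010; balance=935305-213010=722295
6. interest=⌊722295·159/10000⌋=11484; principal=227881-11484=216397; balance=722295-216397=505898
7. interest=⌊505898·159/10000⌋=8043; principal=227881-8043=219838; balance=505898-219838=286060
8. interest=⌊286060·159/10000⌋=4548; principal=227881-4548=223333; balance=286060-223333=62727
9. interest=⌊62727·159/10000⌋=997; principal=min(227881-997,62727)=62727; balance=62727-62727=0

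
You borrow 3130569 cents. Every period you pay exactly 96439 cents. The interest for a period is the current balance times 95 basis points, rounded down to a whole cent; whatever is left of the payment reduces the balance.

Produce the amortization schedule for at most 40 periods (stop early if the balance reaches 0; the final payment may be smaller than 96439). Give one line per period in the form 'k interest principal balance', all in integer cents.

1. interest=⌊3130569·95/10000⌋=29740; principal=96439-29740=66699; balance=3130569-66699=3063870
2. interest=⌊3063870·95/10000⌋=29106; principal=96439-29106=67333; balance=3063870-67333=2996537
3. interest=⌊2996537·95/10000⌋=28467; principal=96439-28467=67972; balance=2996537-67972=2928565
4. interest=⌊2928565·95/10000⌋=27821; principal=96439-27821=68618; balance=2928565-68618=2859947
5. interest=⌊2859947·95/10000⌋=27169; principal=96439-27169=69270; balance=2859947-69270=2790677
6. interest=⌊2790677·95/10000⌋=26511; principal=96439-26511=69928; balance=2790677-69928=2720749
7. interest=⌊2720749·95/10000⌋=25847; principal=96439-25847=70592; balance=2720749-70592=2650157
8. interest=⌊2650157·95/10000⌋=25176; principal=96439-25176=71263; balance=2650157-71263=2578894
9. interest=⌊2578894·95/10000⌋=24499; principal=96439-24499=71940; balance=2578894-71940=2506954
10. interest=⌊2506954·95/10000⌋=23816; principal=96439-23816=72623; balance=2506954-72623=2434331
11. interest=⌊2434331·95/10000⌋=23126; principal=96439-23126=73313; balance=2434331-73313=2361018
12. interest=⌊2361018·95/10000⌋=22429; principal=96439-22429=74010; balance=2361018-74010=2287008
13. interest=⌊2287008·95/10000⌋=21726; principal=96439-21726=74713; balance=2287008-74713=2212295
14. interest=⌊2212295·95/10000⌋=21016; principal=96439-21016=75423; balance=2212295-75423=2136872
15. interest=⌊2136872·95/10000⌋=20300; principal=96439-20300=76139; balance=2136872-76139=2060733
16. interest=⌊2060733·95/10000⌋=19576; principal=96439-19576=76863; balance=2060733-76863=1983870
17. interest=⌊1983870·95/10000⌋=18846; principal=96439-18846=77593; balance=1983870-77593=1906277
18. interest=⌊1906277·95/10000⌋=18109; principal=96439-18109=78330; balance=1906277-78330=1827947
19. interest=⌊1827947·95/10000⌋=17365; principal=96439-17365=79074; balance=1827947-79074=1748873
20. interest=⌊1748873·95/10000⌋=16614; principal=96439-16614=79825; balance=1748873-79825=1669048
21. interest=⌊1669048·95/10000⌋=15855; principal=96439-15855=80584; balance=1669048-80584=1588464
22. interest=⌊1588464·95/10000⌋=15090; principal=96439-15090=81349; balance=1588464-81349=1507115
23. interest=⌊1507115·95/10000⌋=14317; principal=96439-14317=82122; balance=1507115-82122=1424993
24. interest=⌊1424993·95/10000⌋=13537; principal=96439-13537=82902; balance=1424993-82902=1342091
25. interest=⌊1342091·95/10000⌋=12749; principal=96439-12749=83690; balance=1342091-83690=1258401
26. interest=⌊1258401·95/10000⌋=11954; principal=96439-11954=84485; balance=1258401-84485=1173916
27. interest=⌊1173916·95/10000⌋=11152; principal=96439-11152=85287; balance=1173916-85287=1088629
28. interest=⌊1088629·95/10000⌋=10341; principal=96439-10341=86098; balance=1088629-86098=1002531
29. interest=⌊1002531·95/10000⌋=9524; principal=96439-9524=86915; balance=1002531-86915=915616
30. interest=⌊915616·95/10000⌋=8698; principal=96439-8698=87741; balance=915616-87741=827875
31. interest=⌊827875·95/10000⌋=7864; principal=96439-7864=88575; balance=827875-88575=739300
32. interest=⌊739300·95/10000⌋=7023; principal=96439-7023=89416; balance=739300-89416=649884
33. interest=⌊649884·95/10000⌋=6173; principal=96439-6173=90266; balance=649884-90266=559618
34. interest=⌊559618·95/10000⌋=5316; principal=96439-5316=91123; balance=559618-91123=468495
35. interest=⌊468495·95/10000⌋=4450; principal=96439-4450=91989; balance=468495-91989=376506
36. interest=⌊376506·95/10000⌋=3576; principal=96439-3576=92863; balance=376506-92863=283643
37. interest=⌊283643·95/10000⌋=2694; principal=96439-2694=93745; balance=283643-93745=189898
38. interest=⌊189898·95/10000⌋=1804; principal=96439-1804=94635; balance=189898-94635=95263
39. interest=⌊95263·95/10000⌋=904; principal=min(96439-904,95263)=95263; balance=95263-95263=0

1 29740 66699 3063870
2 29106 67333 2996537
3 28467 67972 2928565
4 27821 68618 2859947
5 27169 69270 2790677
6 26511 69928 2720749
7 25847 70592 2650157
8 25176 71263 2578894
9 24499 71940 2506954
10 23816 72623 2434331
11 23126 73313 2361018
12 22429 74010 2287008
13 21726 74713 2212295
14 21016 75423 2136872
15 20300 76139 2060733
16 19576 76863 1983870
17 18846 77593 1906277
18 18109 78330 1827947
19 17365 79074 1748873
20 16614 79825 1669048
21 15855 80584 1588464
22 15090 81349 1507115
23 14317 82122 1424993
24 13537 82902 1342091
25 12749 83690 1258401
26 11954 84485 1173916
27 11152 85287 1088629
28 10341 86098 1002531
29 9524 86915 915616
30 8698 87741 827875
31 7864 88575 739300
32 7023 89416 649884
33 6173 90266 559618
34 5316 91123 468495
35 4450 91989 376506
36 3576 92863 283643
37 2694 93745 189898
38 1804 94635 95263
39 904 95263 0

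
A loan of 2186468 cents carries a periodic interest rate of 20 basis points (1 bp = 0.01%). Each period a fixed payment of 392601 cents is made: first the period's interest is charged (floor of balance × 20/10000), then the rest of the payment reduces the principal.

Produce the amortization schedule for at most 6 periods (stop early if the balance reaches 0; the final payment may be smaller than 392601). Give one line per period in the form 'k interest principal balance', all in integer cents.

1. interest=⌊2186468·20/10000⌋=4372; principal=392601-4372=388229; balance=2186468-388229=1798239
2. interest=⌊1798239·20/10000⌋=3596; principal=392601-3596=389005; balance=1798239-389005=1409234
3. interest=⌊1409234·20/10000⌋=2818; principal=392601-2818=389783; balance=1409234-389783=1019451
4. interest=⌊1019451·20/10000⌋=2038; principal=392601-2038=390563; balance=1019451-390563=628888
5. interest=⌊628888·20/10000⌋=1257; principal=392601-1257=391344; balance=628888-391344=237544
6. interest=⌊237544·20/10000⌋=475; principal=min(392601-475,237544)=237544; balance=237544-237544=0

1 4372 388229 1798239
2 3596 389005 1409234
3 2818 389783 1019451
4 2038 390563 628888
5 1257 391344 237544
6 475 237544 0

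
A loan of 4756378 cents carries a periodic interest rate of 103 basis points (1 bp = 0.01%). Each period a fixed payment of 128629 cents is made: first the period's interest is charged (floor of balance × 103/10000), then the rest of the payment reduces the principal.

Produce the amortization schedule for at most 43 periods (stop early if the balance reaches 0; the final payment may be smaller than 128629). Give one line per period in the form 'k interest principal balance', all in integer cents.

1 48990 79639 4676739
2 48170 80459 4596280
3 47341 81288 4514992
4 46504 82125 4432867
5 45658 82971 4349896
6 44803 83826 4266070
7 43940 84689 4181381
8 43068 85561 4095820
9 42186 86443 4009377
10 41296 87333 3922044
11 40397 88232 3833812
12 39488 89141 3744671
13 38570 90059 3654612
14 37642 90987 3563625
15 36705 91924 3471701
16 35758 92871 3378830
17 34801 93828 3285002
18 33835 94794 3190208
19 32859 95770 3094438
20 31872 96757 2997681
21 30876 97753 2899928
22 29869 98760 2801168
23 28852 99777 2701391
24 27824 100805 2600586
25 26786 101843 2498743
26 25737 102892 2395851
27 24677 103952 2291899
28 23606 105023 2186876
29 22524 106105 2080771
30 21431 107198 1973573
31 20327 108302 1865271
32 19212 109417 1755854
33 18085 110544 1645310
34 16946 111683 1533627
35 15796 112833 1420794
36 14634 113995 1306799
37 13460 115169 1191630
38 12273 116356 1075274
39 11075 117554 957720
40 9864 118765 838955
41 8641 119988 718967
42 7405 121224 597743
43 6156 122473 475270

1. interest=⌊4756378·103/10000⌋=48990; principal=128629-48990=79639; balance=4756378-79639=4676739
2. interest=⌊4676739·103/10000⌋=48170; principal=128629-48170=80459; balance=4676739-80459=4596280
3. interest=⌊4596280·103/10000⌋=47341; principal=128629-47341=81288; balance=4596280-81288=4514992
4. interest=⌊4514992·103/10000⌋=46504; principal=128629-46504=82125; balance=4514992-82125=4432867
5. interest=⌊4432867·103/10000⌋=45658; principal=128629-45658=82971; balance=4432867-82971=4349896
6. interest=⌊4349896·103/10000⌋=44803; principal=128629-44803=83826; balance=4349896-83826=4266070
7. interest=⌊4266070·103/10000⌋=43940; principal=128629-43940=84689; balance=4266070-84689=4181381
8. interest=⌊4181381·103/10000⌋=43068; principal=128629-43068=85561; balance=4181381-85561=4095820
9. interest=⌊4095820·103/10000⌋=42186; principal=128629-42186=86443; balance=4095820-86443=4009377
10. interest=⌊4009377·103/10000⌋=41296; principal=128629-41296=87333; balance=4009377-87333=3922044
11. interest=⌊3922044·103/10000⌋=40397; principal=128629-40397=88232; balance=3922044-88232=3833812
12. interest=⌊3833812·103/10000⌋=39488; principal=128629-39488=89141; balance=3833812-89141=3744671
13. interest=⌊3744671·103/10000⌋=38570; principal=128629-38570=90059; balance=3744671-90059=3654612
14. interest=⌊3654612·103/10000⌋=37642; principal=128629-37642=90987; balance=3654612-90987=3563625
15. interest=⌊3563625·103/10000⌋=36705; principal=128629-36705=91924; balance=3563625-91924=3471701
16. interest=⌊3471701·103/10000⌋=35758; principal=128629-35758=92871; balance=3471701-92871=3378830
17. interest=⌊3378830·103/10000⌋=34801; principal=128629-34801=93828; balance=3378830-93828=3285002
18. interest=⌊3285002·103/10000⌋=33835; principal=128629-33835=94794; balance=3285002-94794=3190208
19. interest=⌊3190208·103/10000⌋=32859; principal=128629-32859=95770; balance=3190208-95770=3094438
20. interest=⌊3094438·103/10000⌋=31872; principal=128629-31872=96757; balance=3094438-96757=2997681
21. interest=⌊2997681·103/10000⌋=30876; principal=128629-30876=97753; balance=2997681-97753=2899928
22. interest=⌊2899928·103/10000⌋=29869; principal=128629-29869=98760; balance=2899928-98760=2801168
23. interest=⌊2801168·103/10000⌋=28852; principal=128629-28852=99777; balance=2801168-99777=2701391
24. interest=⌊2701391·103/10000⌋=27824; principal=128629-27824=100805; balance=2701391-100805=2600586
25. interest=⌊2600586·103/10000⌋=26786; principal=128629-26786=101843; balance=2600586-101843=2498743
26. interest=⌊2498743·103/10000⌋=25737; principal=128629-25737=102892; balance=2498743-102892=2395851
27. interest=⌊2395851·103/10000⌋=24677; principal=128629-24677=103952; balance=2395851-103952=2291899
28. interest=⌊2291899·103/10000⌋=23606; principal=128629-23606=105023; balance=2291899-105023=2186876
29. interest=⌊2186876·103/10000⌋=22524; principal=128629-22524=106105; balance=2186876-106105=2080771
30. interest=⌊2080771·103/10000⌋=21431; principal=128629-21431=107198; balance=2080771-107198=1973573
31. interest=⌊1973573·103/10000⌋=20327; principal=128629-20327=108302; balance=1973573-108302=1865271
32. interest=⌊1865271·103/10000⌋=19212; principal=128629-19212=109417; balance=1865271-109417=1755854
33. interest=⌊1755854·103/10000⌋=18085; principal=128629-18085=110544; balance=1755854-110544=1645310
34. interest=⌊1645310·103/10000⌋=16946; principal=128629-16946=111683; balance=1645310-111683=1533627
35. interest=⌊1533627·103/10000⌋=15796; principal=128629-15796=112833; balance=1533627-112833=1420794
36. interest=⌊1420794·103/10000⌋=14634; principal=128629-14634=113995; balance=1420794-113995=1306799
37. interest=⌊1306799·103/10000⌋=13460; principal=128629-13460=115169; balance=1306799-115169=1191630
38. interest=⌊1191630·103/10000⌋=12273; principal=128629-12273=116356; balance=1191630-116356=1075274
39. interest=⌊1075274·103/10000⌋=11075; principal=128629-11075=117554; balance=1075274-117554=957720
40. interest=⌊957720·103/10000⌋=9864; principal=128629-9864=118765; balance=957720-118765=838955
41. interest=⌊838955·103/10000⌋=8641; principal=128629-8641=119988; balance=838955-119988=718967
42. interest=⌊718967·103/10000⌋=7405; principal=128629-7405=121224; balance=718967-121224=597743
43. interest=⌊597743·103/10000⌋=6156; principal=128629-6156=122473; balance=597743-122473=475270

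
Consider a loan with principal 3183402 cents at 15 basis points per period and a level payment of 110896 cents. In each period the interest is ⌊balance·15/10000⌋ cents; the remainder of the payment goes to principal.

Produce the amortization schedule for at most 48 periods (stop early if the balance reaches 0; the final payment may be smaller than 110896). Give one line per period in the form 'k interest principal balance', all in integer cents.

1 4775 106121 3077281
2 4615 106281 2971000
3 4456 106440 2864560
4 4296 106600 2757960
5 4136 106760 2651200
6 3976 106920 2544280
7 3816 107080 2437200
8 3655 107241 2329959
9 3494 107402 2222557
10 3333 107563 2114994
11 3172 107724 2007270
12 3010 107886 1899384
13 2849 108047 1791337
14 2687 108209 1683128
15 2524 108372 1574756
16 2362 108534 1466222
17 2199 108697 1357525
18 2036 108860 1248665
19 1872 109024 1139641
20 1709 109187 1030454
21 1545 109351 921103
22 1381 109515 811588
23 1217 109679 701909
24 1052 109844 592065
25 888 110008 482057
26 723 110173 371884
27 557 110339 261545
28 392 110504 151041
29 226 110670 40371
30 60 40371 0

1. interest=⌊3183402·15/10000⌋=4775; principal=110896-4775=106121; balance=3183402-106121=3077281
2. interest=⌊3077281·15/10000⌋=4615; principal=110896-4615=106281; balance=3077281-106281=2971000
3. interest=⌊2971000·15/10000⌋=4456; principal=110896-4456=106440; balance=2971000-106440=2864560
4. interest=⌊2864560·15/10000⌋=4296; principal=110896-4296=106600; balance=2864560-106600=2757960
5. interest=⌊2757960·15/10000⌋=4136; principal=110896-4136=106760; balance=2757960-106760=2651200
6. interest=⌊2651200·15/10000⌋=3976; principal=110896-3976=106920; balance=2651200-106920=2544280
7. interest=⌊2544280·15/10000⌋=3816; principal=110896-3816=107080; balance=2544280-107080=2437200
8. interest=⌊2437200·15/10000⌋=3655; principal=110896-3655=107241; balance=2437200-107241=2329959
9. interest=⌊2329959·15/10000⌋=3494; principal=110896-3494=107402; balance=2329959-107402=2222557
10. interest=⌊2222557·15/10000⌋=3333; principal=110896-3333=107563; balance=2222557-107563=2114994
11. interest=⌊2114994·15/10000⌋=3172; principal=110896-3172=107724; balance=2114994-107724=2007270
12. interest=⌊2007270·15/10000⌋=3010; principal=110896-3010=107886; balance=2007270-107886=1899384
13. interest=⌊1899384·15/10000⌋=2849; principal=110896-2849=108047; balance=1899384-108047=1791337
14. interest=⌊1791337·15/10000⌋=2687; principal=110896-2687=108209; balance=1791337-108209=1683128
15. interest=⌊1683128·15/10000⌋=2524; principal=110896-2524=108372; balance=1683128-108372=1574756
16. interest=⌊1574756·15/10000⌋=2362; principal=110896-2362=108534; balance=1574756-108534=1466222
17. interest=⌊1466222·15/10000⌋=2199; principal=110896-2199=108697; balance=1466222-108697=1357525
18. interest=⌊1357525·15/10000⌋=2036; principal=110896-2036=108860; balance=1357525-108860=1248665
19. interest=⌊1248665·15/10000⌋=1872; principal=110896-1872=109024; balance=1248665-109024=1139641
20. interest=⌊1139641·15/10000⌋=1709; principal=110896-1709=109187; balance=1139641-109187=1030454
21. interest=⌊1030454·15/10000⌋=1545; principal=110896-1545=109351; balance=1030454-109351=921103
22. interest=⌊921103·15/10000⌋=1381; principal=110896-1381=109515; balance=921103-109515=811588
23. interest=⌊811588·15/10000⌋=1217; principal=110896-1217=109679; balance=811588-109679=701909
24. interest=⌊701909·15/10000⌋=1052; principal=110896-1052=109844; balance=701909-109844=592065
25. interest=⌊592065·15/10000⌋=888; principal=110896-888=110008; balance=592065-110008=482057
26. interest=⌊482057·15/10000⌋=723; principal=110896-723=110173; balance=482057-110173=371884
27. interest=⌊371884·15/10000⌋=557; principal=110896-557=110339; balance=371884-110339=261545
28. interest=⌊261545·15/10000⌋=392; principal=110896-392=110504; balance=261545-110504=151041
29. interest=⌊151041·15/10000⌋=226; principal=110896-226=110670; balance=151041-110670=40371
30. interest=⌊40371·15/10000⌋=60; principal=min(110896-60,40371)=40371; balance=40371-40371=0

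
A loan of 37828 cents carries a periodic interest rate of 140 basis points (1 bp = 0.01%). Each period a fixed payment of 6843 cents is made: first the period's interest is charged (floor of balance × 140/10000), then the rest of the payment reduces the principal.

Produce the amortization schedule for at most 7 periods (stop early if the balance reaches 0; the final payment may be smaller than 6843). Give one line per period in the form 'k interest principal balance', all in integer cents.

1 529 6314 31514
2 441 6402 25112
3 351 6492 18620
4 260 6583 12037
5 168 6675 5362
6 75 5362 0

1. interest=⌊37828·140/10000⌋=529; principal=6843-529=6314; balance=37828-6314=31514
2. interest=⌊31514·140/10000⌋=441; principal=6843-441=6402; balance=31514-6402=25112
3. interest=⌊25112·140/10000⌋=351; principal=6843-351=6492; balance=25112-6492=18620
4. interest=⌊18620·140/10000⌋=260; principal=6843-260=6583; balance=18620-6583=12037
5. interest=⌊12037·140/10000⌋=168; principal=6843-168=6675; balance=12037-6675=5362
6. interest=⌊5362·140/10000⌋=75; principal=min(6843-75,5362)=5362; balance=5362-5362=0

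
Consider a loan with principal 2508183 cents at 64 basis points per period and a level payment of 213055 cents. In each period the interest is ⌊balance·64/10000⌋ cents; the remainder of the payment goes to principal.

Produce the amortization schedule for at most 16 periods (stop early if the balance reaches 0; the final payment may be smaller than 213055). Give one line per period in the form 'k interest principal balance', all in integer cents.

1. interest=⌊2508183·64/10000⌋=16052; principal=213055-16052=197003; balance=2508183-197003=2311180
2. interest=⌊2311180·64/10000⌋=14791; principal=213055-14791=198264; balance=2311180-198264=2112916
3. interest=⌊2112916·64/10000⌋=13522; principal=213055-13522=199533; balance=2112916-199533=1913383
4. interest=⌊1913383·64/10000⌋=12245; principal=213055-12245=200810; balance=1913383-200810=1712573
5. interest=⌊1712573·64/10000⌋=10960; principal=213055-10960=202095; balance=1712573-202095=1510478
6. interest=⌊1510478·64/10000⌋=9667; principal=213055-9667=203388; balance=1510478-203388=1307090
7. interest=⌊1307090·64/10000⌋=8365; principal=213055-8365=204690; balance=1307090-204690=1102400
8. interest=⌊1102400·64/10000⌋=7055; principal=213055-7055=206000; balance=1102400-206000=896400
9. interest=⌊896400·64/10000⌋=5736; principal=213055-5736=207319; balance=896400-207319=689081
10. interest=⌊689081·64/10000⌋=4410; principal=213055-4410=208645; balance=689081-208645=480436
11. interest=⌊480436·64/10000⌋=3074; principal=213055-3074=209981; balance=480436-209981=270455
12. interest=⌊270455·64/10000⌋=1730; principal=213055-1730=211325; balance=270455-211325=59130
13. interest=⌊59130·64/10000⌋=378; principal=min(213055-378,59130)=59130; balance=59130-59130=0

1 16052 197003 2311180
2 14791 198264 2112916
3 13522 199533 1913383
4 12245 200810 1712573
5 10960 202095 1510478
6 9667 203388 1307090
7 8365 204690 1102400
8 7055 206000 896400
9 5736 207319 689081
10 4410 208645 480436
11 3074 209981 270455
12 1730 211325 59130
13 378 59130 0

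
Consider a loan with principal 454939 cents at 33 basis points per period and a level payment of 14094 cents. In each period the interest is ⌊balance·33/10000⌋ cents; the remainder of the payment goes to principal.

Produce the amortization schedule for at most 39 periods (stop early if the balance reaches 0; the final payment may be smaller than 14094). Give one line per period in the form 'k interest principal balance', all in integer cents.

1 1501 12593 442346
2 1459 12635 429711
3 1418 12676 417035
4 1376 12718 404317
5 1334 12760 391557
6 1292 12802 378755
7 1249 12845 365910
8 1207 12887 353023
9 1164 12930 340093
10 1122 12972 327121
11 1079 13015 314106
12 1036 13058 301048
13 993 13101 287947
14 950 13144 274803
15 906 13188 261615
16 863 13231 248384
17 819 13275 235109
18 775 13319 221790
19 731 13363 208427
20 687 13407 195020
21 643 13451 181569
22 599 13495 168074
23 554 13540 154534
24 509 13585 140949
25 465 13629 127320
26 420 13674 113646
27 375 13719 99927
28 329 13765 86162
29 284 13810 72352
30 238 13856 58496
31 193 13901 44595
32 147 13947 30648
33 101 13993 16655
34 54 14040 2615
35 8 2615 0

1. interest=⌊454939·33/10000⌋=1501; principal=14094-1501=12593; balance=454939-12593=442346
2. interest=⌊442346·33/10000⌋=1459; principal=14094-1459=12635; balance=442346-12635=429711
3. interest=⌊429711·33/10000⌋=1418; principal=14094-1418=12676; balance=429711-12676=417035
4. interest=⌊417035·33/10000⌋=1376; principal=14094-1376=12718; balance=417035-12718=404317
5. interest=⌊404317·33/10000⌋=1334; principal=14094-1334=12760; balance=404317-12760=391557
6. interest=⌊391557·33/10000⌋=1292; principal=14094-1292=12802; balance=391557-12802=378755
7. interest=⌊378755·33/10000⌋=1249; principal=14094-1249=12845; balance=378755-12845=365910
8. interest=⌊365910·33/10000⌋=1207; principal=14094-1207=12887; balance=365910-12887=353023
9. interest=⌊353023·33/10000⌋=1164; principal=14094-1164=12930; balance=353023-12930=340093
10. interest=⌊340093·33/10000⌋=1122; principal=14094-1122=12972; balance=340093-12972=327121
11. interest=⌊327121·33/10000⌋=1079; principal=14094-1079=13015; balance=327121-13015=314106
12. interest=⌊314106·33/10000⌋=1036; principal=14094-1036=13058; balance=314106-13058=301048
13. interest=⌊301048·33/10000⌋=993; principal=14094-993=13101; balance=301048-13101=287947
14. interest=⌊287947·33/10000⌋=950; principal=14094-950=13144; balance=287947-13144=274803
15. interest=⌊274803·33/10000⌋=906; principal=14094-906=13188; balance=274803-13188=261615
16. interest=⌊261615·33/10000⌋=863; principal=14094-863=13231; balance=261615-13231=248384
17. interest=⌊248384·33/10000⌋=819; principal=14094-819=13275; balance=248384-13275=235109
18. interest=⌊235109·33/10000⌋=775; principal=14094-775=13319; balance=235109-13319=221790
19. interest=⌊221790·33/10000⌋=731; principal=14094-731=13363; balance=221790-13363=208427
20. interest=⌊208427·33/10000⌋=687; principal=14094-687=13407; balance=208427-13407=195020
21. interest=⌊195020·33/10000⌋=643; principal=14094-643=13451; balance=195020-13451=181569
22. interest=⌊181569·33/10000⌋=599; principal=14094-599=13495; balance=181569-13495=168074
23. interest=⌊168074·33/10000⌋=554; principal=14094-554=13540; balance=168074-13540=154534
24. interest=⌊154534·33/10000⌋=509; principal=14094-509=13585; balance=154534-13585=140949
25. interest=⌊140949·33/10000⌋=465; principal=14094-465=13629; balance=140949-13629=127320
26. interest=⌊127320·33/10000⌋=420; principal=14094-420=13674; balance=127320-13674=113646
27. interest=⌊113646·33/10000⌋=375; principal=14094-375=13719; balance=113646-13719=99927
28. interest=⌊99927·33/10000⌋=329; principal=14094-329=13765; balance=99927-13765=86162
29. interest=⌊86162·33/10000⌋=284; principal=14094-284=13810; balance=86162-13810=72352
30. interest=⌊72352·33/10000⌋=238; principal=14094-238=13856; balance=72352-13856=58496
31. interest=⌊58496·33/10000⌋=193; principal=14094-193=13901; balance=58496-13901=44595
32. interest=⌊44595·33/10000⌋=147; principal=14094-147=13947; balance=44595-13947=30648
33. interest=⌊30648·33/10000⌋=101; principal=14094-101=13993; balance=30648-13993=16655
34. interest=⌊16655·33/10000⌋=54; principal=14094-54=14040; balance=16655-14040=2615
35. interest=⌊2615·33/10000⌋=8; principal=min(14094-8,2615)=2615; balance=2615-2615=0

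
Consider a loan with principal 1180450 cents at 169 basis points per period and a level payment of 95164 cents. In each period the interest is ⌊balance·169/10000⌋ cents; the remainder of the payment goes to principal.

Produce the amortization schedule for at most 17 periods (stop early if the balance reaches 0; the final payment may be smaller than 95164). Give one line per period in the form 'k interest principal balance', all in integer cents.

1. interest=⌊1180450·169/10000⌋=19949; principal=95164-19949=75215; balance=1180450-75215=1105235
2. interest=⌊1105235·169/10000⌋=18678; principal=95164-18678=76486; balance=1105235-76486=1028749
3. interest=⌊1028749·169/10000⌋=17385; principal=95164-17385=77779; balance=1028749-77779=950970
4. interest=⌊950970·169/10000⌋=16071; principal=95164-16071=79093; balance=950970-79093=871877
5. interest=⌊871877·169/10000⌋=14734; principal=95164-14734=80430; balance=871877-80430=791447
6. interest=⌊791447·169/10000⌋=13375; principal=95164-13375=81789; balance=791447-81789=709658
7. interest=⌊709658·169/10000⌋=11993; principal=95164-11993=83171; balance=709658-83171=626487
8. interest=⌊626487·169/10000⌋=10587; principal=95164-10587=84577; balance=626487-84577=541910
9. interest=⌊541910·169/10000⌋=9158; principal=95164-9158=86006; balance=541910-86006=455904
10. interest=⌊455904·169/10000⌋=7704; principal=95164-7704=87460; balance=455904-87460=368444
11. interest=⌊368444·169/10000⌋=6226; principal=95164-6226=88938; balance=368444-88938=279506
12. interest=⌊279506·169/10000⌋=4723; principal=95164-4723=90441; balance=279506-90441=189065
13. interest=⌊189065·169/10000⌋=3195; principal=95164-3195=91969; balance=189065-91969=97096
14. interest=⌊97096·169/10000⌋=1640; principal=95164-1640=93524; balance=97096-93524=3572
15. interest=⌊3572·169/10000⌋=60; principal=min(95164-60,3572)=3572; balance=3572-3572=0

1 19949 75215 1105235
2 18678 76486 1028749
3 17385 77779 950970
4 16071 79093 871877
5 14734 80430 791447
6 13375 81789 709658
7 11993 83171 626487
8 10587 84577 541910
9 9158 86006 455904
10 7704 87460 368444
11 6226 88938 279506
12 4723 90441 189065
13 3195 91969 97096
14 1640 93524 3572
15 60 3572 0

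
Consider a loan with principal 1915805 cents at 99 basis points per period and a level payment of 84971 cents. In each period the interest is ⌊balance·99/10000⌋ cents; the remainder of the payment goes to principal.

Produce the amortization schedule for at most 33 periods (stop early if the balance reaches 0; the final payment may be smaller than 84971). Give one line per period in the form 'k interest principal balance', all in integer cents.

1. interest=⌊1915805·99/10000⌋=18966; principal=84971-18966=66005; balance=1915805-66005=1849800
2. interest=⌊1849800·99/10000⌋=18313; principal=84971-18313=66658; balance=1849800-66658=1783142
3. interest=⌊1783142·99/10000⌋=17653; principal=84971-17653=67318; balance=1783142-67318=1715824
4. interest=⌊1715824·99/10000⌋=16986; principal=84971-16986=67985; balance=1715824-67985=1647839
5. interest=⌊1647839·99/10000⌋=16313; principal=84971-16313=68658; balance=1647839-68658=1579181
6. interest=⌊1579181·99/10000⌋=15633; principal=84971-15633=69338; balance=1579181-69338=1509843
7. interest=⌊1509843·99/10000⌋=14947; principal=84971-14947=70024; balance=1509843-70024=1439819
8. interest=⌊1439819·99/10000⌋=14254; principal=84971-14254=70717; balance=1439819-70717=1369102
9. interest=⌊1369102·99/10000⌋=13554; principal=84971-13554=71417; balance=1369102-71417=1297685
10. interest=⌊1297685·99/10000⌋=12847; principal=84971-12847=72124; balance=1297685-72124=1225561
11. interest=⌊1225561·99/10000⌋=12133; principal=84971-12133=72838; balance=1225561-72838=1152723
12. interest=⌊1152723·99/10000⌋=11411; principal=84971-11411=73560; balance=1152723-73560=1079163
13. interest=⌊1079163·99/10000⌋=10683; principal=84971-10683=74288; balance=1079163-74288=1004875
14. interest=⌊1004875·99/10000⌋=9948; principal=84971-9948=75023; balance=1004875-75023=929852
15. interest=⌊929852·99/10000⌋=9205; principal=84971-9205=75766; balance=929852-75766=854086
16. interest=⌊854086·99/10000⌋=8455; principal=84971-8455=76516; balance=854086-76516=777570
17. interest=⌊777570·99/10000⌋=7697; principal=84971-7697=77274; balance=777570-77274=700296
18. interest=⌊700296·99/10000⌋=6932; principal=84971-6932=78039; balance=700296-78039=622257
19. interest=⌊622257·99/10000⌋=6160; principal=84971-6160=78811; balance=622257-78811=543446
20. interest=⌊543446·99/10000⌋=5380; principal=84971-5380=79591; balance=543446-79591=463855
21. interest=⌊463855·99/10000⌋=4592; principal=84971-4592=80379; balance=463855-80379=383476
22. interest=⌊383476·99/10000⌋=3796; principal=84971-3796=81175; balance=383476-81175=302301
23. interest=⌊302301·99/10000⌋=2992; principal=84971-2992=81979; balance=302301-81979=220322
24. interest=⌊220322·99/10000⌋=2181; principal=84971-2181=82790; balance=220322-82790=137532
25. interest=⌊137532·99/10000⌋=1361; principal=84971-1361=83610; balance=137532-83610=53922
26. interest=⌊53922·99/10000⌋=533; principal=min(84971-533,53922)=53922; balance=53922-53922=0

1 18966 66005 1849800
2 18313 66658 1783142
3 17653 67318 1715824
4 16986 67985 1647839
5 16313 68658 1579181
6 15633 69338 1509843
7 14947 70024 1439819
8 14254 70717 1369102
9 13554 71417 1297685
10 12847 72124 1225561
11 12133 72838 1152723
12 11411 73560 1079163
13 10683 74288 1004875
14 9948 75023 929852
15 9205 75766 854086
16 8455 76516 777570
17 7697 77274 700296
18 6932 78039 622257
19 6160 78811 543446
20 5380 79591 463855
21 4592 80379 383476
22 3796 81175 302301
23 2992 81979 220322
24 2181 82790 137532
25 1361 83610 53922
26 533 53922 0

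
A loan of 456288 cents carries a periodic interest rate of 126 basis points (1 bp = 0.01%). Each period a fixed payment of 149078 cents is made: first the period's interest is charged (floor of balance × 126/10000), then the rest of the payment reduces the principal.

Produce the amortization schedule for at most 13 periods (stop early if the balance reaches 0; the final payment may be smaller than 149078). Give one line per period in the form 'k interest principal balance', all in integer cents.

1 5749 143329 312959
2 3943 145135 167824
3 2114 146964 20860
4 262 20860 0

1. interest=⌊456288·126/10000⌋=5749; principal=149078-5749=143329; balance=456288-143329=312959
2. interest=⌊312959·126/10000⌋=3943; principal=149078-3943=145135; balance=312959-145135=167824
3. interest=⌊167824·126/10000⌋=2114; principal=149078-2114=146964; balance=167824-146964=20860
4. interest=⌊20860·126/10000⌋=262; principal=min(149078-262,20860)=20860; balance=20860-20860=0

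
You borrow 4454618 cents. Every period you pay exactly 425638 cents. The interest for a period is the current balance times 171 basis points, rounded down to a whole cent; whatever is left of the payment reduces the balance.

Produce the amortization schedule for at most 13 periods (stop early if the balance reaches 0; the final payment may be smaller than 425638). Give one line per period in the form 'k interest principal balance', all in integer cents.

1. interest=⌊4454618·171/10000⌋=76173; principal=425638-76173=349465; balance=4454618-349465=4105153
2. interest=⌊4105153·171/10000⌋=70198; principal=425638-70198=355440; balance=4105153-355440=3749713
3. interest=⌊3749713·171/10000⌋=64120; principal=425638-64120=361518; balance=3749713-361518=3388195
4. interest=⌊3388195·171/10000⌋=57938; principal=425638-57938=367700; balance=3388195-367700=3020495
5. interest=⌊3020495·171/10000⌋=51650; principal=425638-51650=373988; balance=3020495-373988=2646507
6. interest=⌊2646507·171/10000⌋=45255; principal=425638-45255=380383; balance=2646507-380383=2266124
7. interest=⌊2266124·171/10000⌋=38750; principal=425638-38750=386888; balance=2266124-386888=1879236
8. interest=⌊1879236·171/10000⌋=32134; principal=425638-32134=393504; balance=1879236-393504=1485732
9. interest=⌊1485732·171/10000⌋=25406; principal=425638-25406=400232; balance=1485732-400232=1085500
10. interest=⌊1085500·171/10000⌋=18562; principal=425638-18562=407076; balance=1085500-407076=678424
11. interest=⌊678424·171/10000⌋=11601; principal=425638-11601=414037; balance=678424-414037=264387
12. interest=⌊264387·171/10000⌋=4521; principal=min(425638-4521,264387)=264387; balance=264387-264387=0

1 76173 349465 4105153
2 70198 355440 3749713
3 64120 361518 3388195
4 57938 367700 3020495
5 51650 373988 2646507
6 45255 380383 2266124
7 38750 386888 1879236
8 32134 393504 1485732
9 25406 400232 1085500
10 18562 407076 678424
11 11601 414037 264387
12 4521 264387 0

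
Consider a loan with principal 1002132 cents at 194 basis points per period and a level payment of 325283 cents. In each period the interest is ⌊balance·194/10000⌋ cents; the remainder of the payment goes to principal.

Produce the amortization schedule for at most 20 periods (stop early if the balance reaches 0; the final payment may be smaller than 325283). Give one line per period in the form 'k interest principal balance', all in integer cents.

1 19441 305842 696290
2 13508 311775 384515
3 7459 317824 66691
4 1293 66691 0

1. interest=⌊1002132·194/10000⌋=19441; principal=325283-19441=305842; balance=1002132-305842=696290
2. interest=⌊696290·194/10000⌋=13508; principal=325283-13508=311775; balance=696290-311775=384515
3. interest=⌊384515·194/10000⌋=7459; principal=325283-7459=317824; balance=384515-317824=66691
4. interest=⌊66691·194/10000⌋=1293; principal=min(325283-1293,66691)=66691; balance=66691-66691=0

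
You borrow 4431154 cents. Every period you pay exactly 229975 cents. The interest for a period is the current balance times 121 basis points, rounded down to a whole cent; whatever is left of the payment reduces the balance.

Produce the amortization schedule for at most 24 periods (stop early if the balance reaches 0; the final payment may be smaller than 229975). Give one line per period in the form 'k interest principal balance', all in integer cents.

1 53616 176359 4254795
2 51483 178492 4076303
3 49323 180652 3895651
4 47137 182838 3712813
5 44925 185050 3527763
6 42685 187290 3340473
7 40419 189556 3150917
8 38126 191849 2959068
9 35804 194171 2764897
10 33455 196520 2568377
11 31077 198898 2369479
12 28670 201305 2168174
13 26234 203741 1964433
14 23769 206206 1758227
15 21274 208701 1549526
16 18749 211226 1338300
17 16193 213782 1124518
18 13606 216369 908149
19 10988 218987 689162
20 8338 221637 467525
21 5657 224318 243207
22 2942 227033 16174
23 195 16174 0

1. interest=⌊4431154·121/10000⌋=53616; principal=229975-53616=176359; balance=4431154-176359=4254795
2. interest=⌊4254795·121/10000⌋=51483; principal=229975-51483=178492; balance=4254795-178492=4076303
3. interest=⌊4076303·121/10000⌋=49323; principal=229975-49323=180652; balance=4076303-180652=3895651
4. interest=⌊3895651·121/10000⌋=47137; principal=229975-47137=182838; balance=3895651-182838=3712813
5. interest=⌊3712813·121/10000⌋=44925; principal=229975-44925=185050; balance=3712813-185050=3527763
6. interest=⌊3527763·121/10000⌋=42685; principal=229975-42685=187290; balance=3527763-187290=3340473
7. interest=⌊3340473·121/10000⌋=40419; principal=229975-40419=189556; balance=3340473-189556=3150917
8. interest=⌊3150917·121/10000⌋=38126; principal=229975-38126=191849; balance=3150917-191849=2959068
9. interest=⌊2959068·121/10000⌋=35804; principal=229975-35804=194171; balance=2959068-194171=2764897
10. interest=⌊2764897·121/10000⌋=33455; principal=229975-33455=196520; balance=2764897-196520=2568377
11. interest=⌊2568377·121/10000⌋=31077; principal=229975-31077=198898; balance=2568377-198898=2369479
12. interest=⌊2369479·121/10000⌋=28670; principal=229975-28670=201305; balance=2369479-201305=2168174
13. interest=⌊2168174·121/10000⌋=26234; principal=229975-26234=203741; balance=2168174-203741=1964433
14. interest=⌊1964433·121/10000⌋=23769; principal=229975-23769=206206; balance=1964433-206206=1758227
15. interest=⌊1758227·121/10000⌋=21274; principal=229975-21274=208701; balance=1758227-208701=1549526
16. interest=⌊1549526·121/10000⌋=18749; principal=229975-18749=211226; balance=1549526-211226=1338300
17. interest=⌊1338300·121/10000⌋=16193; principal=229975-16193=213782; balance=1338300-213782=1124518
18. interest=⌊1124518·121/10000⌋=13606; principal=229975-13606=216369; balance=1124518-216369=908149
19. interest=⌊908149·121/10000⌋=10988; principal=229975-10988=218987; balance=908149-218987=689162
20. interest=⌊689162·121/10000⌋=8338; principal=229975-8338=221637; balance=689162-221637=467525
21. interest=⌊467525·121/10000⌋=5657; principal=229975-5657=224318; balance=467525-224318=243207
22. interest=⌊243207·121/10000⌋=2942; principal=229975-2942=227033; balance=243207-227033=16174
23. interest=⌊16174·121/10000⌋=195; principal=min(229975-195,16174)=16174; balance=16174-16174=0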